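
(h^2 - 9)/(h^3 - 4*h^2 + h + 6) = (h + 3)/(h^2 - h - 2)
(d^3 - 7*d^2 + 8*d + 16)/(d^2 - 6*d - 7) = (d^2 - 8*d + 16)/(d - 7)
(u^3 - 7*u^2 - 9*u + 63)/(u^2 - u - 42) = (u^2 - 9)/(u + 6)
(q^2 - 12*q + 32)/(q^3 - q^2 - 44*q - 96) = (q - 4)/(q^2 + 7*q + 12)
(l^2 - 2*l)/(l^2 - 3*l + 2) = l/(l - 1)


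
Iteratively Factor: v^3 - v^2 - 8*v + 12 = (v - 2)*(v^2 + v - 6) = (v - 2)^2*(v + 3)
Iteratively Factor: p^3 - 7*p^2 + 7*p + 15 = (p - 3)*(p^2 - 4*p - 5) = (p - 5)*(p - 3)*(p + 1)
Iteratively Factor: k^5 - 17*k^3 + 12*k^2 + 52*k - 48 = (k - 3)*(k^4 + 3*k^3 - 8*k^2 - 12*k + 16) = (k - 3)*(k + 4)*(k^3 - k^2 - 4*k + 4) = (k - 3)*(k + 2)*(k + 4)*(k^2 - 3*k + 2) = (k - 3)*(k - 2)*(k + 2)*(k + 4)*(k - 1)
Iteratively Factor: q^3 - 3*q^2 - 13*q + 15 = (q - 1)*(q^2 - 2*q - 15) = (q - 5)*(q - 1)*(q + 3)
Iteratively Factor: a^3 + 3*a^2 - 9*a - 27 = (a + 3)*(a^2 - 9) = (a + 3)^2*(a - 3)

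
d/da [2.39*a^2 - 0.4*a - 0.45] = 4.78*a - 0.4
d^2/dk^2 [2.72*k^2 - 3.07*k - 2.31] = 5.44000000000000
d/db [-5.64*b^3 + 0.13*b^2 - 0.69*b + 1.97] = -16.92*b^2 + 0.26*b - 0.69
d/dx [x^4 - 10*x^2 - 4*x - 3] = 4*x^3 - 20*x - 4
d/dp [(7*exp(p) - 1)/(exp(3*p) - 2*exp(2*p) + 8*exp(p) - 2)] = (-14*exp(3*p) + 17*exp(2*p) - 4*exp(p) - 6)*exp(p)/(exp(6*p) - 4*exp(5*p) + 20*exp(4*p) - 36*exp(3*p) + 72*exp(2*p) - 32*exp(p) + 4)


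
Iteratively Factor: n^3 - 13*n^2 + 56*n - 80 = (n - 4)*(n^2 - 9*n + 20) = (n - 5)*(n - 4)*(n - 4)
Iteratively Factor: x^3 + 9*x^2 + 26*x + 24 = (x + 4)*(x^2 + 5*x + 6) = (x + 2)*(x + 4)*(x + 3)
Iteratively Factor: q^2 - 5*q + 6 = (q - 3)*(q - 2)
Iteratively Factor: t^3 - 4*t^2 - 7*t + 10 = (t - 1)*(t^2 - 3*t - 10) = (t - 5)*(t - 1)*(t + 2)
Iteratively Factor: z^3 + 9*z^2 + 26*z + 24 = (z + 2)*(z^2 + 7*z + 12) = (z + 2)*(z + 3)*(z + 4)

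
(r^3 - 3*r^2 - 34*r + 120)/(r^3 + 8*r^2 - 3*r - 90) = (r^2 - 9*r + 20)/(r^2 + 2*r - 15)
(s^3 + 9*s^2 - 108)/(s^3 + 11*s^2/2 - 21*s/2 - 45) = 2*(s + 6)/(2*s + 5)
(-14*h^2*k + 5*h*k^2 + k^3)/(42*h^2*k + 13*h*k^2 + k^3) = (-2*h + k)/(6*h + k)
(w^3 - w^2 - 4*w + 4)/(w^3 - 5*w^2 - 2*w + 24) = (w^2 - 3*w + 2)/(w^2 - 7*w + 12)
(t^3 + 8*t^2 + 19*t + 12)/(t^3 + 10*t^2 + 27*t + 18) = (t + 4)/(t + 6)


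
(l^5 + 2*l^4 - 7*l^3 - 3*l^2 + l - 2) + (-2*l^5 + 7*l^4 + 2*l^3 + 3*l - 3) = -l^5 + 9*l^4 - 5*l^3 - 3*l^2 + 4*l - 5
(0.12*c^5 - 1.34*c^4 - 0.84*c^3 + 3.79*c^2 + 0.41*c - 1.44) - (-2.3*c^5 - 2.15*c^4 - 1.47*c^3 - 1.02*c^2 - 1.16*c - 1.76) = 2.42*c^5 + 0.81*c^4 + 0.63*c^3 + 4.81*c^2 + 1.57*c + 0.32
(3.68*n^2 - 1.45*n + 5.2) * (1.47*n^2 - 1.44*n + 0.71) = 5.4096*n^4 - 7.4307*n^3 + 12.3448*n^2 - 8.5175*n + 3.692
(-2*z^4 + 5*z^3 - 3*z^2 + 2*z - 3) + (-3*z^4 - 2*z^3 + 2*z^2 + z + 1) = -5*z^4 + 3*z^3 - z^2 + 3*z - 2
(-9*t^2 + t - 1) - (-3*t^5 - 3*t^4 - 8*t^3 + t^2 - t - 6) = 3*t^5 + 3*t^4 + 8*t^3 - 10*t^2 + 2*t + 5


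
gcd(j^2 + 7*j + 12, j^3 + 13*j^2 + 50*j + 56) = j + 4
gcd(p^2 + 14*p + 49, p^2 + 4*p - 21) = p + 7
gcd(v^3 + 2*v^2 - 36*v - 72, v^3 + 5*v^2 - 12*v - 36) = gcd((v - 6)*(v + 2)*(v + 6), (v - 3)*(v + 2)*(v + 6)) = v^2 + 8*v + 12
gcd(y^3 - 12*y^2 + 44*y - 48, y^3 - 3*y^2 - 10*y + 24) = y^2 - 6*y + 8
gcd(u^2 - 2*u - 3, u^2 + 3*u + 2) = u + 1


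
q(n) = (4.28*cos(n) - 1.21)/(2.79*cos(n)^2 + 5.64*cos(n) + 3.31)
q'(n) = (5.58*sin(n)*cos(n) + 5.64*sin(n))*(4.28*cos(n) - 1.21)/(2.79*cos(n)^2 + 5.64*cos(n) + 3.31)^2 - 4.28*sin(n)/(2.79*cos(n)^2 + 5.64*cos(n) + 3.31) = (11.9412*cos(n)^2 - 6.7518*cos(n) - 20.9912)*sin(n)/(7.7841*cos(n)^4 + 31.4712*cos(n)^3 + 50.2794*cos(n)^2 + 37.3368*cos(n) + 10.9561)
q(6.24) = 0.26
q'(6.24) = 0.00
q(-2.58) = -9.03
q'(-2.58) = 12.50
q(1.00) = 0.15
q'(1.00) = -0.35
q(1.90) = -1.46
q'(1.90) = -5.26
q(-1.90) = -1.46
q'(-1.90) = 5.26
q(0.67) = 0.23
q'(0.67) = -0.13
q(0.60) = 0.24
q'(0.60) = -0.11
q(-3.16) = -11.93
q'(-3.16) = -0.20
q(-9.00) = -10.48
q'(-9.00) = 8.55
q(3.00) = -11.82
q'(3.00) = -1.73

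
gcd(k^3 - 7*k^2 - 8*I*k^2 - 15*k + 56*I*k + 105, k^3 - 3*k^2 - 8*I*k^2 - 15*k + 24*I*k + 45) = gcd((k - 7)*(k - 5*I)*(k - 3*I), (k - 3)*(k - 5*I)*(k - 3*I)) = k^2 - 8*I*k - 15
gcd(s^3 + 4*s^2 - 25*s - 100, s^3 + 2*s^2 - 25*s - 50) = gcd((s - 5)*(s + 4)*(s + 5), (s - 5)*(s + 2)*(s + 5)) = s^2 - 25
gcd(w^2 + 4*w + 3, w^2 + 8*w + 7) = w + 1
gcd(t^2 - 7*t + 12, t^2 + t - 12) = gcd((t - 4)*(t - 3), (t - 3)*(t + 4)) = t - 3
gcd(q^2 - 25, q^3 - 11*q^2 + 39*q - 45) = q - 5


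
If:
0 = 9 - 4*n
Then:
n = 9/4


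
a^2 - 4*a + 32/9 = (a - 8/3)*(a - 4/3)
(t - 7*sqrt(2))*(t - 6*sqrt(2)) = t^2 - 13*sqrt(2)*t + 84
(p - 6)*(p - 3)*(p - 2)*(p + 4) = p^4 - 7*p^3 - 8*p^2 + 108*p - 144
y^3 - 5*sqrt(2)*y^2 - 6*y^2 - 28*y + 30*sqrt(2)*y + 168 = (y - 6)*(y - 7*sqrt(2))*(y + 2*sqrt(2))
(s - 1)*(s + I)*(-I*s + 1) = -I*s^3 + 2*s^2 + I*s^2 - 2*s + I*s - I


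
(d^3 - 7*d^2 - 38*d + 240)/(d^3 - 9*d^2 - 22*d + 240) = (d^2 + d - 30)/(d^2 - d - 30)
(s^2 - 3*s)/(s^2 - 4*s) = (s - 3)/(s - 4)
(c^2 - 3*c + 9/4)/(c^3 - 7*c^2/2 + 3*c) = (c - 3/2)/(c*(c - 2))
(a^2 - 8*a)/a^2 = (a - 8)/a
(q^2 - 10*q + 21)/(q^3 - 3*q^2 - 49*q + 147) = 1/(q + 7)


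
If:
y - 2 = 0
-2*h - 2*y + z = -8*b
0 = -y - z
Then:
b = h/4 + 3/4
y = 2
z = -2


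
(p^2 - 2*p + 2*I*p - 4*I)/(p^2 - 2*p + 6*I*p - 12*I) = (p + 2*I)/(p + 6*I)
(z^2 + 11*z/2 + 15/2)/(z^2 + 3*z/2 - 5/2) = (z + 3)/(z - 1)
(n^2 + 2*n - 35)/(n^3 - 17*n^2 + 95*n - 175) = (n + 7)/(n^2 - 12*n + 35)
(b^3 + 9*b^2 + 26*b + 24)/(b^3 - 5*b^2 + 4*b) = (b^3 + 9*b^2 + 26*b + 24)/(b*(b^2 - 5*b + 4))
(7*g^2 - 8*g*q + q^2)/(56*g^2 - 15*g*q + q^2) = (-g + q)/(-8*g + q)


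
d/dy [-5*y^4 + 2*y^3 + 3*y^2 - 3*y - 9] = -20*y^3 + 6*y^2 + 6*y - 3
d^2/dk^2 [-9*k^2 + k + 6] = -18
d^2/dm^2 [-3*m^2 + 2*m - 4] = -6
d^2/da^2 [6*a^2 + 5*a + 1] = 12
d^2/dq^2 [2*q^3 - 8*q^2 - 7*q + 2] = 12*q - 16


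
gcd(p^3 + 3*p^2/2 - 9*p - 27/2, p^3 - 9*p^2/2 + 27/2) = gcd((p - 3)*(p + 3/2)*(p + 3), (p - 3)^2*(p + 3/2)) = p^2 - 3*p/2 - 9/2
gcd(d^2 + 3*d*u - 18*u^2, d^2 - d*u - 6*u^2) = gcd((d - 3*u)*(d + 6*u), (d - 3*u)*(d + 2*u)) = -d + 3*u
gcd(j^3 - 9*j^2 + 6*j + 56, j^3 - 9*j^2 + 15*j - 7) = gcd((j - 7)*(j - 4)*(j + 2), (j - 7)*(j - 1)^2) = j - 7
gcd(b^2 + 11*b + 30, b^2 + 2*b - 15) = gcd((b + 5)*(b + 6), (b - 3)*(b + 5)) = b + 5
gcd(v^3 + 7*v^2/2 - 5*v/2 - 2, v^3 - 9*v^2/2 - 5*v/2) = v + 1/2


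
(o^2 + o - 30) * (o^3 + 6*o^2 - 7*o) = o^5 + 7*o^4 - 31*o^3 - 187*o^2 + 210*o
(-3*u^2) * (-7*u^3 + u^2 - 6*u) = 21*u^5 - 3*u^4 + 18*u^3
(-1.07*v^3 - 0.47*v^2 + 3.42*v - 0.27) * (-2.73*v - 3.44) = 2.9211*v^4 + 4.9639*v^3 - 7.7198*v^2 - 11.0277*v + 0.9288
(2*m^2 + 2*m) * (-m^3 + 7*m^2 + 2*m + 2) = -2*m^5 + 12*m^4 + 18*m^3 + 8*m^2 + 4*m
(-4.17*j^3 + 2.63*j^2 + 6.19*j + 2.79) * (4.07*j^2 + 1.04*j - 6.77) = -16.9719*j^5 + 6.3673*j^4 + 56.1594*j^3 - 0.0121999999999973*j^2 - 39.0047*j - 18.8883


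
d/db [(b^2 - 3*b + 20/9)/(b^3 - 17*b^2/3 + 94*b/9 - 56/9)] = (-9*b^2 + 30*b - 23)/(9*b^4 - 78*b^3 + 253*b^2 - 364*b + 196)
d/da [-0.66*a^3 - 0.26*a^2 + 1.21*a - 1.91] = -1.98*a^2 - 0.52*a + 1.21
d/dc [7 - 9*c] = -9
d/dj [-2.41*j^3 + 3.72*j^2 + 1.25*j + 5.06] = -7.23*j^2 + 7.44*j + 1.25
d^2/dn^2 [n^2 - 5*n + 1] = 2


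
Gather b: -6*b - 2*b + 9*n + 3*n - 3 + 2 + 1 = -8*b + 12*n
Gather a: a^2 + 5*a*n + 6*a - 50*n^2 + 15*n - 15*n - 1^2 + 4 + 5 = a^2 + a*(5*n + 6) - 50*n^2 + 8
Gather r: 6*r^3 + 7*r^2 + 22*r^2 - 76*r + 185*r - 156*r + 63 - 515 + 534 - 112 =6*r^3 + 29*r^2 - 47*r - 30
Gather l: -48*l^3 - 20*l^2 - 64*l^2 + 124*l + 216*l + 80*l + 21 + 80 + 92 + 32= -48*l^3 - 84*l^2 + 420*l + 225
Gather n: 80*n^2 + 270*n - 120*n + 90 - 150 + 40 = 80*n^2 + 150*n - 20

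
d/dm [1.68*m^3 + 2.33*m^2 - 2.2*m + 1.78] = 5.04*m^2 + 4.66*m - 2.2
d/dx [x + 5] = 1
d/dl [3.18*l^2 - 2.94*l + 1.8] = 6.36*l - 2.94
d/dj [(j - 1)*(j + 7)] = 2*j + 6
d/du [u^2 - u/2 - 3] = 2*u - 1/2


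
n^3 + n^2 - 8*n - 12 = (n - 3)*(n + 2)^2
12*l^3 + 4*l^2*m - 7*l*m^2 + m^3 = (-6*l + m)*(-2*l + m)*(l + m)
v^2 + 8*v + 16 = (v + 4)^2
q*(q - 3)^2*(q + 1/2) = q^4 - 11*q^3/2 + 6*q^2 + 9*q/2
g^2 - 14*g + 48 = (g - 8)*(g - 6)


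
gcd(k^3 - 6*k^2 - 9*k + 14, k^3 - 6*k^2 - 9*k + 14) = k^3 - 6*k^2 - 9*k + 14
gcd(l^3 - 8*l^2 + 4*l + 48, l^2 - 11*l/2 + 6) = l - 4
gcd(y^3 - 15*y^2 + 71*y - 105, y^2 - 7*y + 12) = y - 3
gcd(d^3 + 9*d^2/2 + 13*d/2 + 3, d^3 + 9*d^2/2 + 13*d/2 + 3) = d^3 + 9*d^2/2 + 13*d/2 + 3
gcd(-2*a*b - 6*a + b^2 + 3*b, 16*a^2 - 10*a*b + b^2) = 2*a - b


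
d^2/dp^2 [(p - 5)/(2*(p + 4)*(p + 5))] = (p^3 - 15*p^2 - 195*p - 485)/(p^6 + 27*p^5 + 303*p^4 + 1809*p^3 + 6060*p^2 + 10800*p + 8000)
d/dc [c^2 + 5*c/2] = 2*c + 5/2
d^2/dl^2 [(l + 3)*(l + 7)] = 2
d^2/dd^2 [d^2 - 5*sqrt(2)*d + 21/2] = 2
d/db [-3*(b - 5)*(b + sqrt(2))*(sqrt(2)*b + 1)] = -9*sqrt(2)*b^2 - 18*b + 30*sqrt(2)*b - 3*sqrt(2) + 45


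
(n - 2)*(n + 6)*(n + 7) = n^3 + 11*n^2 + 16*n - 84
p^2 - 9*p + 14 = (p - 7)*(p - 2)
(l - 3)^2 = l^2 - 6*l + 9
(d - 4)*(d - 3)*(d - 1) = d^3 - 8*d^2 + 19*d - 12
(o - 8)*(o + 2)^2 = o^3 - 4*o^2 - 28*o - 32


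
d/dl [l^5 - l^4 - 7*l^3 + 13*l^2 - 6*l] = 5*l^4 - 4*l^3 - 21*l^2 + 26*l - 6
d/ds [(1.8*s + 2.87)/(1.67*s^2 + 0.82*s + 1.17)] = (3.006*s^2 + 1.476*s - (1.8*s + 2.87)*(3.34*s + 0.82) + 2.106)/(1.67*s^2 + 0.82*s + 1.17)^2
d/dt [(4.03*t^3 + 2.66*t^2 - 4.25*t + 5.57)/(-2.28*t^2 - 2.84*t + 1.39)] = (-9.1884*t^4 - 22.8904*t^3 - 0.439299999999999*t^2 + 32.794*t + 9.9113)/(5.1984*t^4 + 12.9504*t^3 + 1.7272*t^2 - 7.8952*t + 1.9321)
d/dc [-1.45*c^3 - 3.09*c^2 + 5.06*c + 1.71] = -4.35*c^2 - 6.18*c + 5.06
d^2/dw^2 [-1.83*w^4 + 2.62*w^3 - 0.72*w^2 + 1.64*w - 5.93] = -21.96*w^2 + 15.72*w - 1.44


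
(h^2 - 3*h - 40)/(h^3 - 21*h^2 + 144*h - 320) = (h + 5)/(h^2 - 13*h + 40)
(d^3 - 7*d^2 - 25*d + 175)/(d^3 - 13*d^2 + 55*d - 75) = (d^2 - 2*d - 35)/(d^2 - 8*d + 15)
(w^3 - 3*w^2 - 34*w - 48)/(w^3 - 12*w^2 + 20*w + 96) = (w + 3)/(w - 6)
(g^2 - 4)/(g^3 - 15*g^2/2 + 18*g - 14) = 2*(g + 2)/(2*g^2 - 11*g + 14)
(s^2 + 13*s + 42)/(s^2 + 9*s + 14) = (s + 6)/(s + 2)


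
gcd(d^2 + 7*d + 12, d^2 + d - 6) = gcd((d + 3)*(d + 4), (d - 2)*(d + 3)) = d + 3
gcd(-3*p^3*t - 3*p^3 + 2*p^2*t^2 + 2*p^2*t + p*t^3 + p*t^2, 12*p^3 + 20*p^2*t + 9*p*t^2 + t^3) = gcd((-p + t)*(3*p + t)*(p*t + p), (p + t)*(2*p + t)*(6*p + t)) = 1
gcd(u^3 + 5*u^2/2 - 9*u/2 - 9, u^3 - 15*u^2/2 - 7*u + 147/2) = u + 3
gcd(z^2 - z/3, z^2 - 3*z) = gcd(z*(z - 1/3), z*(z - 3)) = z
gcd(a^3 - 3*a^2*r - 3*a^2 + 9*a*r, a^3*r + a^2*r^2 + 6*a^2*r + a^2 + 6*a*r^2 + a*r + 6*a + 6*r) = 1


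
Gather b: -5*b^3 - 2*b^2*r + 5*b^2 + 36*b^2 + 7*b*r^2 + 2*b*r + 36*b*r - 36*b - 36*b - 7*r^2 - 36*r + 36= -5*b^3 + b^2*(41 - 2*r) + b*(7*r^2 + 38*r - 72) - 7*r^2 - 36*r + 36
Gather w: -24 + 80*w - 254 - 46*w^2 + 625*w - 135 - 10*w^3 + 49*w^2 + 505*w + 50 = -10*w^3 + 3*w^2 + 1210*w - 363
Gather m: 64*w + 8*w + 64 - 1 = 72*w + 63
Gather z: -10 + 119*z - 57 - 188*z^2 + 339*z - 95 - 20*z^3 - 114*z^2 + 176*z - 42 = -20*z^3 - 302*z^2 + 634*z - 204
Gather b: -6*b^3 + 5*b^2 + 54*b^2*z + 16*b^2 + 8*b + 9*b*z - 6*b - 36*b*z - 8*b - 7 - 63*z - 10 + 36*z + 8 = -6*b^3 + b^2*(54*z + 21) + b*(-27*z - 6) - 27*z - 9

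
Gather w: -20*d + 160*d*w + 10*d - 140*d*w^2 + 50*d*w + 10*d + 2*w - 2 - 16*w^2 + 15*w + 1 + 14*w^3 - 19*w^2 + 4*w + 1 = 14*w^3 + w^2*(-140*d - 35) + w*(210*d + 21)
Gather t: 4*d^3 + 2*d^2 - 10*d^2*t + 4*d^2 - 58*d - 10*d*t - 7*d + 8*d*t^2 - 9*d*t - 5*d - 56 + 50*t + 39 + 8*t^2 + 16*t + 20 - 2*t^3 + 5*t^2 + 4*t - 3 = 4*d^3 + 6*d^2 - 70*d - 2*t^3 + t^2*(8*d + 13) + t*(-10*d^2 - 19*d + 70)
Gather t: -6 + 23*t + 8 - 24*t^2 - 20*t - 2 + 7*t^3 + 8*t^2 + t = 7*t^3 - 16*t^2 + 4*t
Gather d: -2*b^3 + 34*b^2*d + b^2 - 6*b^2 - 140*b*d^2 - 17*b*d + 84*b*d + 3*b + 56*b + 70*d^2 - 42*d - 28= -2*b^3 - 5*b^2 + 59*b + d^2*(70 - 140*b) + d*(34*b^2 + 67*b - 42) - 28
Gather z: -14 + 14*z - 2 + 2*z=16*z - 16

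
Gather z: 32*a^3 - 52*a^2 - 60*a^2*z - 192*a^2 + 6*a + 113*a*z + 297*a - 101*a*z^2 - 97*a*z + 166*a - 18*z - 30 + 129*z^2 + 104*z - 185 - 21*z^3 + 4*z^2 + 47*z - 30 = 32*a^3 - 244*a^2 + 469*a - 21*z^3 + z^2*(133 - 101*a) + z*(-60*a^2 + 16*a + 133) - 245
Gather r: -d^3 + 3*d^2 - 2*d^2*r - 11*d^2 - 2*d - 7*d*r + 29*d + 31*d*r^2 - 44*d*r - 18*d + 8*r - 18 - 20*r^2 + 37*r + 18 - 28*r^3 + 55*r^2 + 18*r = -d^3 - 8*d^2 + 9*d - 28*r^3 + r^2*(31*d + 35) + r*(-2*d^2 - 51*d + 63)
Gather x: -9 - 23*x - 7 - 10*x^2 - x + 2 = -10*x^2 - 24*x - 14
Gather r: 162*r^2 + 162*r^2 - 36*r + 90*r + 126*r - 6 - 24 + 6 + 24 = 324*r^2 + 180*r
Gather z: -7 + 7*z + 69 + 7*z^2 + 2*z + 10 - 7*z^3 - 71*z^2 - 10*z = -7*z^3 - 64*z^2 - z + 72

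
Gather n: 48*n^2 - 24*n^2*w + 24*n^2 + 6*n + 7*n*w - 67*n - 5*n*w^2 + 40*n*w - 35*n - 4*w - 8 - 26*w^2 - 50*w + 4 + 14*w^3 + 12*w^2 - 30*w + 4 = n^2*(72 - 24*w) + n*(-5*w^2 + 47*w - 96) + 14*w^3 - 14*w^2 - 84*w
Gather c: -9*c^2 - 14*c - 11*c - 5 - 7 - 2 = -9*c^2 - 25*c - 14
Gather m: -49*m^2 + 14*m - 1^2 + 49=-49*m^2 + 14*m + 48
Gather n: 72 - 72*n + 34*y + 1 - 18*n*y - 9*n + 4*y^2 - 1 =n*(-18*y - 81) + 4*y^2 + 34*y + 72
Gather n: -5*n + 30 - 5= 25 - 5*n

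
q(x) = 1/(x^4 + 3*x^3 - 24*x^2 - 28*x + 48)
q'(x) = (-4*x^3 - 9*x^2 + 48*x + 28)/(x^4 + 3*x^3 - 24*x^2 - 28*x + 48)^2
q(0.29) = 0.03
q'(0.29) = 0.03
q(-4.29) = -0.01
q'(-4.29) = -0.00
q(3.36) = -0.01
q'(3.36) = -0.01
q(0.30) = 0.03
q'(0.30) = 0.03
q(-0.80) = 0.02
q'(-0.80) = -0.00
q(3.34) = -0.01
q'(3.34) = -0.01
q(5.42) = 0.00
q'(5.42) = -0.00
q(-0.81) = 0.02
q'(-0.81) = -0.01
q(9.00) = 0.00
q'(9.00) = 0.00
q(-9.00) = 0.00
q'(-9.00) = 0.00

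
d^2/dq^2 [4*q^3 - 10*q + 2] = 24*q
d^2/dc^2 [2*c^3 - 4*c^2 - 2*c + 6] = 12*c - 8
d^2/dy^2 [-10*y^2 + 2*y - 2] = -20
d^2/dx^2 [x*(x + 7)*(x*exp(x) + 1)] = x^3*exp(x) + 13*x^2*exp(x) + 34*x*exp(x) + 14*exp(x) + 2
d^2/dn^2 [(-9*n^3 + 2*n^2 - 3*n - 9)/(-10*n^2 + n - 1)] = 2*(199*n^3 + 2733*n^2 - 333*n - 80)/(1000*n^6 - 300*n^5 + 330*n^4 - 61*n^3 + 33*n^2 - 3*n + 1)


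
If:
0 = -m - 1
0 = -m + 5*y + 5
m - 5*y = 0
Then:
No Solution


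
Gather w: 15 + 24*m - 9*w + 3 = 24*m - 9*w + 18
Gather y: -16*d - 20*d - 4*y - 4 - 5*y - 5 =-36*d - 9*y - 9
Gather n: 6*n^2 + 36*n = 6*n^2 + 36*n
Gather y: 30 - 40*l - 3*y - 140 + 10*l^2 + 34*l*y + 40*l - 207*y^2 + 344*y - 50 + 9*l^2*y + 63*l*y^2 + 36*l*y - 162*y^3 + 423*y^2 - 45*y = 10*l^2 - 162*y^3 + y^2*(63*l + 216) + y*(9*l^2 + 70*l + 296) - 160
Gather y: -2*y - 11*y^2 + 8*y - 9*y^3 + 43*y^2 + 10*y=-9*y^3 + 32*y^2 + 16*y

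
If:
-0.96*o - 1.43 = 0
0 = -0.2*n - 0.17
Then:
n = -0.85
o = -1.49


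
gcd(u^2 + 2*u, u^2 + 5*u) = u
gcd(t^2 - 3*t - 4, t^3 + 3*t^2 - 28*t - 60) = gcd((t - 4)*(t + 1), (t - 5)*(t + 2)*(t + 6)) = 1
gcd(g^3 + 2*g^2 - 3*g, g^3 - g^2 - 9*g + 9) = g^2 + 2*g - 3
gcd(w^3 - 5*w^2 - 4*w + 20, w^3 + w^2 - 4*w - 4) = w^2 - 4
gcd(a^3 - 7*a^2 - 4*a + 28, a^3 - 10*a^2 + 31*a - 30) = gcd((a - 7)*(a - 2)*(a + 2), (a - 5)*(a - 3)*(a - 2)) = a - 2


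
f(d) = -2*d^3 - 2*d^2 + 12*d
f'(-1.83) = -0.77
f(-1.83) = -16.40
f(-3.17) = 5.57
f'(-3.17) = -35.61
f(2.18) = -4.07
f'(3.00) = -54.00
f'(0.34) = 9.95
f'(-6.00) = -180.00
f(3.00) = -36.00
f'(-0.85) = 11.06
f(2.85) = -28.34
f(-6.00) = 288.00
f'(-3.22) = -37.33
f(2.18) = -4.07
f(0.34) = 3.77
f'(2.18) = -25.23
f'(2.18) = -25.23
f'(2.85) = -48.14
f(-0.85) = -10.42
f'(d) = -6*d^2 - 4*d + 12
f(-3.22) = 7.40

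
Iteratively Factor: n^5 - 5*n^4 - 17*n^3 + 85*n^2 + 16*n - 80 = (n - 4)*(n^4 - n^3 - 21*n^2 + n + 20) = (n - 5)*(n - 4)*(n^3 + 4*n^2 - n - 4) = (n - 5)*(n - 4)*(n + 4)*(n^2 - 1) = (n - 5)*(n - 4)*(n + 1)*(n + 4)*(n - 1)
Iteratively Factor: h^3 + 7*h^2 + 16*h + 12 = (h + 3)*(h^2 + 4*h + 4) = (h + 2)*(h + 3)*(h + 2)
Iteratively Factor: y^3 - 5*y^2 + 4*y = (y - 4)*(y^2 - y) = y*(y - 4)*(y - 1)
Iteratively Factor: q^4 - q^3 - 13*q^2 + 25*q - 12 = (q - 1)*(q^3 - 13*q + 12) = (q - 1)^2*(q^2 + q - 12) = (q - 1)^2*(q + 4)*(q - 3)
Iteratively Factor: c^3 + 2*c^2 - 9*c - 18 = (c + 3)*(c^2 - c - 6) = (c - 3)*(c + 3)*(c + 2)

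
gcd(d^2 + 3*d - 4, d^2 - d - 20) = d + 4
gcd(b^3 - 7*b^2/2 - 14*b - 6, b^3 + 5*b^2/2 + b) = b^2 + 5*b/2 + 1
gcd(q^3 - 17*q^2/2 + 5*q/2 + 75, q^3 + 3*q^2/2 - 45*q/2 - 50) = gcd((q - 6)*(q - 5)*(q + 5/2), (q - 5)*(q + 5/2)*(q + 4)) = q^2 - 5*q/2 - 25/2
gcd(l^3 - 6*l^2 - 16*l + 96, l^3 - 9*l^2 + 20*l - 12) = l - 6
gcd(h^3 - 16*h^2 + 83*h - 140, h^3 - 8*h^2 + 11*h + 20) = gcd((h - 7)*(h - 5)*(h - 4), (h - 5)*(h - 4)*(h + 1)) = h^2 - 9*h + 20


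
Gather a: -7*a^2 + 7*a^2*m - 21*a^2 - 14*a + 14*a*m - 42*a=a^2*(7*m - 28) + a*(14*m - 56)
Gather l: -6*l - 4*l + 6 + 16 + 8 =30 - 10*l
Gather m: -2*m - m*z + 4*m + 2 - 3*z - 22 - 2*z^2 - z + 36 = m*(2 - z) - 2*z^2 - 4*z + 16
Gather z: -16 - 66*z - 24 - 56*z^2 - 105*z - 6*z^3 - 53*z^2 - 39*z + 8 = -6*z^3 - 109*z^2 - 210*z - 32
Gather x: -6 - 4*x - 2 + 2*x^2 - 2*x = 2*x^2 - 6*x - 8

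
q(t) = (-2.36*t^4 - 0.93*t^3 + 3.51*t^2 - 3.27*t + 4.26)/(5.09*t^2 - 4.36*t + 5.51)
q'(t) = (4.36 - 10.18*t)*(-2.36*t^4 - 0.93*t^3 + 3.51*t^2 - 3.27*t + 4.26)/(5.09*t^2 - 4.36*t + 5.51)^2 + (-9.44*t^3 - 2.79*t^2 + 7.02*t - 3.27)/(5.09*t^2 - 4.36*t + 5.51)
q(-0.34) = 0.76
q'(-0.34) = 0.05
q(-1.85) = 0.02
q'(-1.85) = 1.11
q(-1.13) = 0.59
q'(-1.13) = 0.48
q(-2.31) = -0.59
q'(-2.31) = 1.53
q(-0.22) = 0.77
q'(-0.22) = 0.03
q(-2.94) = -1.74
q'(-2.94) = 2.12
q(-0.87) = 0.69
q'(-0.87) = 0.29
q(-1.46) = 0.38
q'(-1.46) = 0.76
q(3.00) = -4.97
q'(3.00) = -3.45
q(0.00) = 0.77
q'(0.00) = 0.02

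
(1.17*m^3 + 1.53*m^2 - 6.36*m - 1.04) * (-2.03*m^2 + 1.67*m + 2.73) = -2.3751*m^5 - 1.152*m^4 + 18.66*m^3 - 4.3331*m^2 - 19.0996*m - 2.8392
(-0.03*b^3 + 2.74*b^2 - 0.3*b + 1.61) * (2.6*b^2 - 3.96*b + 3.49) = -0.078*b^5 + 7.2428*b^4 - 11.7351*b^3 + 14.9366*b^2 - 7.4226*b + 5.6189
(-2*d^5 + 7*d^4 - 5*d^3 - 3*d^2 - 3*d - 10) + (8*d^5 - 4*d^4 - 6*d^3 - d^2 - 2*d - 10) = 6*d^5 + 3*d^4 - 11*d^3 - 4*d^2 - 5*d - 20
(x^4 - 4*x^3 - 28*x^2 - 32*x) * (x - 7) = x^5 - 11*x^4 + 164*x^2 + 224*x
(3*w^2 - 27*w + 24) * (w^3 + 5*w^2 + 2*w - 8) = 3*w^5 - 12*w^4 - 105*w^3 + 42*w^2 + 264*w - 192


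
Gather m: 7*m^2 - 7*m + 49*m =7*m^2 + 42*m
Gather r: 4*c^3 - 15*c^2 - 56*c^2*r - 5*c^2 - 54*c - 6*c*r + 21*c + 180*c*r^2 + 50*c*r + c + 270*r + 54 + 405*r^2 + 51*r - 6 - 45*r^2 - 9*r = 4*c^3 - 20*c^2 - 32*c + r^2*(180*c + 360) + r*(-56*c^2 + 44*c + 312) + 48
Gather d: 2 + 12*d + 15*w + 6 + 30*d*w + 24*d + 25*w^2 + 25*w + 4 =d*(30*w + 36) + 25*w^2 + 40*w + 12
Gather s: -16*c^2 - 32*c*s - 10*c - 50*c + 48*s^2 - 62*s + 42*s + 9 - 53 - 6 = -16*c^2 - 60*c + 48*s^2 + s*(-32*c - 20) - 50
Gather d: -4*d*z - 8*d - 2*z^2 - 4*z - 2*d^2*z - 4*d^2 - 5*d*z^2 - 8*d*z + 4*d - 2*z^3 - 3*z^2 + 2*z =d^2*(-2*z - 4) + d*(-5*z^2 - 12*z - 4) - 2*z^3 - 5*z^2 - 2*z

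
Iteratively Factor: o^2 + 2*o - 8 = (o - 2)*(o + 4)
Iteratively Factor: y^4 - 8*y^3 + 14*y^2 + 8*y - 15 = (y - 1)*(y^3 - 7*y^2 + 7*y + 15) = (y - 3)*(y - 1)*(y^2 - 4*y - 5) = (y - 3)*(y - 1)*(y + 1)*(y - 5)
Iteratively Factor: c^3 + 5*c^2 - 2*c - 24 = (c + 4)*(c^2 + c - 6) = (c - 2)*(c + 4)*(c + 3)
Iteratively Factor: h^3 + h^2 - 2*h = (h)*(h^2 + h - 2) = h*(h + 2)*(h - 1)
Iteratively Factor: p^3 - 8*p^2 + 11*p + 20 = (p - 4)*(p^2 - 4*p - 5) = (p - 4)*(p + 1)*(p - 5)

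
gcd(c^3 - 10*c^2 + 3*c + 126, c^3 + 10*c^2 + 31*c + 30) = c + 3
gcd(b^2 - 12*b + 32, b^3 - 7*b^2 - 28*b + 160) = b^2 - 12*b + 32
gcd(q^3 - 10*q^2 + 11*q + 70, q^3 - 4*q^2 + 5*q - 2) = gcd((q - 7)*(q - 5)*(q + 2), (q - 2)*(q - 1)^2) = 1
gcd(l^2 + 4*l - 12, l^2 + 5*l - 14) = l - 2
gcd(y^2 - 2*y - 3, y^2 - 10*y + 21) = y - 3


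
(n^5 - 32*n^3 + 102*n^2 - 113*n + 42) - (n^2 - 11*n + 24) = n^5 - 32*n^3 + 101*n^2 - 102*n + 18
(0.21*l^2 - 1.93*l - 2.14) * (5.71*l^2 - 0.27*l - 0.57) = 1.1991*l^4 - 11.077*l^3 - 11.818*l^2 + 1.6779*l + 1.2198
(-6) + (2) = -4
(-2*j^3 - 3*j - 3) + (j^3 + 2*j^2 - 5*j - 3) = -j^3 + 2*j^2 - 8*j - 6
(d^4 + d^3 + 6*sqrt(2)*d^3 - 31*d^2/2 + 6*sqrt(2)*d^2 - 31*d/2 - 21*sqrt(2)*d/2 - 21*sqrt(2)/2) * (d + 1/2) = d^5 + 3*d^4/2 + 6*sqrt(2)*d^4 - 15*d^3 + 9*sqrt(2)*d^3 - 93*d^2/4 - 15*sqrt(2)*d^2/2 - 63*sqrt(2)*d/4 - 31*d/4 - 21*sqrt(2)/4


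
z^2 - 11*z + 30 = (z - 6)*(z - 5)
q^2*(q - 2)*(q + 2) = q^4 - 4*q^2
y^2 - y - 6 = (y - 3)*(y + 2)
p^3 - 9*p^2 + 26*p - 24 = (p - 4)*(p - 3)*(p - 2)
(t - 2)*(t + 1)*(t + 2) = t^3 + t^2 - 4*t - 4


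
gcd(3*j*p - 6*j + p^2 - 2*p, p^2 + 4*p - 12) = p - 2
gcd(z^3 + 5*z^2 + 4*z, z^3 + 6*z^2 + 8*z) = z^2 + 4*z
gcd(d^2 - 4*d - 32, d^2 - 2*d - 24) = d + 4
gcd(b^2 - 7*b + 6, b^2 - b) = b - 1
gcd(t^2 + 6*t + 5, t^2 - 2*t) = 1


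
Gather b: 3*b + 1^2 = 3*b + 1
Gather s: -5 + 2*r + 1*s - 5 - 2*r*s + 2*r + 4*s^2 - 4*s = 4*r + 4*s^2 + s*(-2*r - 3) - 10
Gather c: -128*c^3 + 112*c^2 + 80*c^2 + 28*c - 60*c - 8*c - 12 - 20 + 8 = -128*c^3 + 192*c^2 - 40*c - 24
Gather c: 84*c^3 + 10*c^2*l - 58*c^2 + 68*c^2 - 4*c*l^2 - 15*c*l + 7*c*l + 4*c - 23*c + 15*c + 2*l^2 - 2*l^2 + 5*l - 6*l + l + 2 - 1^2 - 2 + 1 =84*c^3 + c^2*(10*l + 10) + c*(-4*l^2 - 8*l - 4)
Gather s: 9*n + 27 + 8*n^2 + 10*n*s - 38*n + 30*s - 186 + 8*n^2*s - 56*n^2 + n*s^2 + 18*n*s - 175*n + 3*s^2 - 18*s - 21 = -48*n^2 - 204*n + s^2*(n + 3) + s*(8*n^2 + 28*n + 12) - 180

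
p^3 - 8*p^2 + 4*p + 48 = (p - 6)*(p - 4)*(p + 2)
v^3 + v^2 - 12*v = v*(v - 3)*(v + 4)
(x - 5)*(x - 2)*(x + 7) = x^3 - 39*x + 70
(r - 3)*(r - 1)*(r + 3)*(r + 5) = r^4 + 4*r^3 - 14*r^2 - 36*r + 45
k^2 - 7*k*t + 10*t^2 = (k - 5*t)*(k - 2*t)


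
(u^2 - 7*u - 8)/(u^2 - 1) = (u - 8)/(u - 1)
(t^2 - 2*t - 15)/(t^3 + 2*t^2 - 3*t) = (t - 5)/(t*(t - 1))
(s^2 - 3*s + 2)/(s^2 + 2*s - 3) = (s - 2)/(s + 3)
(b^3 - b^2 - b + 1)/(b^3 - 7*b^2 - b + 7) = (b - 1)/(b - 7)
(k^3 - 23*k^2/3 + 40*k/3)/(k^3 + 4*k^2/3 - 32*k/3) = (k - 5)/(k + 4)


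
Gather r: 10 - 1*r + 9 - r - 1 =18 - 2*r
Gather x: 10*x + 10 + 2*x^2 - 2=2*x^2 + 10*x + 8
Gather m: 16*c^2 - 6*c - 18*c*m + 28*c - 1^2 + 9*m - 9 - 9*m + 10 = 16*c^2 - 18*c*m + 22*c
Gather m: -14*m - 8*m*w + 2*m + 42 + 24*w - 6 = m*(-8*w - 12) + 24*w + 36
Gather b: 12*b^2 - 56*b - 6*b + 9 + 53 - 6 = 12*b^2 - 62*b + 56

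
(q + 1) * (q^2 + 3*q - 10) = q^3 + 4*q^2 - 7*q - 10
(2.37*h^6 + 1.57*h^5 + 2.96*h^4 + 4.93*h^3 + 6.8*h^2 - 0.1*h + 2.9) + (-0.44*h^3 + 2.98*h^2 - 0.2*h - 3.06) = 2.37*h^6 + 1.57*h^5 + 2.96*h^4 + 4.49*h^3 + 9.78*h^2 - 0.3*h - 0.16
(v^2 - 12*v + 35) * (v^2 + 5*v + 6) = v^4 - 7*v^3 - 19*v^2 + 103*v + 210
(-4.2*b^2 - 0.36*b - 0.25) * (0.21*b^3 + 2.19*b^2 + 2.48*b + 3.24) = -0.882*b^5 - 9.2736*b^4 - 11.2569*b^3 - 15.0483*b^2 - 1.7864*b - 0.81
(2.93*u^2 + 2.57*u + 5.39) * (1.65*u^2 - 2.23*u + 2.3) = 4.8345*u^4 - 2.2934*u^3 + 9.9014*u^2 - 6.1087*u + 12.397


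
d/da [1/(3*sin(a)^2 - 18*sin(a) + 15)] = 2*(3 - sin(a))*cos(a)/(3*(sin(a)^2 - 6*sin(a) + 5)^2)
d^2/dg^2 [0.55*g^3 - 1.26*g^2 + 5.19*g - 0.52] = 3.3*g - 2.52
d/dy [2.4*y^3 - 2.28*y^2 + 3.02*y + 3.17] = 7.2*y^2 - 4.56*y + 3.02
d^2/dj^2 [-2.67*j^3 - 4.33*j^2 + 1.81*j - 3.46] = -16.02*j - 8.66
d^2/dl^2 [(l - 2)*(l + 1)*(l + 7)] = 6*l + 12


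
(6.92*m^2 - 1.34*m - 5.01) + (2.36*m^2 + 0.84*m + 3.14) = 9.28*m^2 - 0.5*m - 1.87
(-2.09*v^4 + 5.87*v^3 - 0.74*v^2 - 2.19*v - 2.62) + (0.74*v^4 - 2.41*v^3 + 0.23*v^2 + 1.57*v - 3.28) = -1.35*v^4 + 3.46*v^3 - 0.51*v^2 - 0.62*v - 5.9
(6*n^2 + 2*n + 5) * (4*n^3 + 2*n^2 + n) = 24*n^5 + 20*n^4 + 30*n^3 + 12*n^2 + 5*n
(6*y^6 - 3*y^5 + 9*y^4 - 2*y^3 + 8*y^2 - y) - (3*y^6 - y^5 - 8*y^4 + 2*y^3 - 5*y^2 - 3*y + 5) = 3*y^6 - 2*y^5 + 17*y^4 - 4*y^3 + 13*y^2 + 2*y - 5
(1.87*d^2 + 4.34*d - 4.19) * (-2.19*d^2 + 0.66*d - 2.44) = -4.0953*d^4 - 8.2704*d^3 + 7.4777*d^2 - 13.355*d + 10.2236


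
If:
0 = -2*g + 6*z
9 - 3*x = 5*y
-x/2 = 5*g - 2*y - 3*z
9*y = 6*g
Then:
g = -27/38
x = 72/19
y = -9/19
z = -9/38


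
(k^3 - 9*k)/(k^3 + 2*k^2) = (k^2 - 9)/(k*(k + 2))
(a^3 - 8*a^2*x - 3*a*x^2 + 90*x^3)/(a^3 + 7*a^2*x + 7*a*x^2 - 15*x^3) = (-a^2 + 11*a*x - 30*x^2)/(-a^2 - 4*a*x + 5*x^2)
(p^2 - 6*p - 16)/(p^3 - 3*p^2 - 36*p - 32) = (p + 2)/(p^2 + 5*p + 4)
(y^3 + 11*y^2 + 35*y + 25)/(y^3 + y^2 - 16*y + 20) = (y^2 + 6*y + 5)/(y^2 - 4*y + 4)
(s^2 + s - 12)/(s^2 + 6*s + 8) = (s - 3)/(s + 2)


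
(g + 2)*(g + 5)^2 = g^3 + 12*g^2 + 45*g + 50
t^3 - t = t*(t - 1)*(t + 1)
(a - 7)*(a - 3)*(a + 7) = a^3 - 3*a^2 - 49*a + 147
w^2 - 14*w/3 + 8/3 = (w - 4)*(w - 2/3)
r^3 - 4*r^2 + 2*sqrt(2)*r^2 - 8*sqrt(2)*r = r*(r - 4)*(r + 2*sqrt(2))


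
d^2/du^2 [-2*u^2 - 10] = -4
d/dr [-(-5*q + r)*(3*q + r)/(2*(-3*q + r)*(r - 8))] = (2*(-q + r)*(3*q - r)*(r - 8) + (3*q - r)*(3*q + r)*(5*q - r) - (3*q + r)*(5*q - r)*(r - 8))/(2*(3*q - r)^2*(r - 8)^2)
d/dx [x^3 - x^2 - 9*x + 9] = 3*x^2 - 2*x - 9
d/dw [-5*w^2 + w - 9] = 1 - 10*w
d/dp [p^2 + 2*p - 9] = 2*p + 2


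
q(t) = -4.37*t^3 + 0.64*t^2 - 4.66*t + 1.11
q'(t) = -13.11*t^2 + 1.28*t - 4.66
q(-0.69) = 6.07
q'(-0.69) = -11.78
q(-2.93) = 130.18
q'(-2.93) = -120.96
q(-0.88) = 8.68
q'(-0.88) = -15.94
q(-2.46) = 81.50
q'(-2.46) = -87.15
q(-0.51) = 4.23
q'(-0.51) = -8.72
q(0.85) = -5.07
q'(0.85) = -13.04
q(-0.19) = 2.05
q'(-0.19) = -5.38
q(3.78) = -243.38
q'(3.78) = -187.14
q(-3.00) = 138.84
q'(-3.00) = -126.49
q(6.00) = -947.73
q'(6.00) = -468.94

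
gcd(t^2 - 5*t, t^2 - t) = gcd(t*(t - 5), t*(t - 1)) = t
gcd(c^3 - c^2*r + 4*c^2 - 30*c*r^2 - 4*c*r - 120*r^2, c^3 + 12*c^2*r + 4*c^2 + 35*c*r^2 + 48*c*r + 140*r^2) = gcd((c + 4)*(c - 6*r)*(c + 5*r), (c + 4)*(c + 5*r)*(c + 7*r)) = c^2 + 5*c*r + 4*c + 20*r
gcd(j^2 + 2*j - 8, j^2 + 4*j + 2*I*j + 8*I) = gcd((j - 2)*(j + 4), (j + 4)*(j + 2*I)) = j + 4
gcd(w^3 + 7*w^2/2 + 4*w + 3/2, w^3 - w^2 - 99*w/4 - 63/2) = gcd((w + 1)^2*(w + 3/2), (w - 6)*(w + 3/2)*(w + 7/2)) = w + 3/2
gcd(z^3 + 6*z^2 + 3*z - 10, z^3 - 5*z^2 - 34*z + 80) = z + 5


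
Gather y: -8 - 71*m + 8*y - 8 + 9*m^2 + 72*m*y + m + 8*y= 9*m^2 - 70*m + y*(72*m + 16) - 16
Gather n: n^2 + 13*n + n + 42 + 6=n^2 + 14*n + 48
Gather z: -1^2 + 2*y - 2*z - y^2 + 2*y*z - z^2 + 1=-y^2 + 2*y - z^2 + z*(2*y - 2)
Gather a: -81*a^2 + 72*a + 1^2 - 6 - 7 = -81*a^2 + 72*a - 12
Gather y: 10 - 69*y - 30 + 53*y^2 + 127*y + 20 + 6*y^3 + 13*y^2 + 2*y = 6*y^3 + 66*y^2 + 60*y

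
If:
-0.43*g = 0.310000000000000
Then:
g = -0.72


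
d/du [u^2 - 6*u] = 2*u - 6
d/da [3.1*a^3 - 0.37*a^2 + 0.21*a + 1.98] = 9.3*a^2 - 0.74*a + 0.21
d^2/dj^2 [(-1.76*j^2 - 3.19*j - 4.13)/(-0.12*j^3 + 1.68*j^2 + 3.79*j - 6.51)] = (0.050688*j^6 + 0.275616000000001*j^5 + 1.657728*j^4 - 34.074504*j^3 + 144.2574*j^2 + 347.751432*j + 515.576488)/(0.001728*j^9 - 0.072576*j^8 + 0.852336*j^7 + 0.123984000000001*j^6 - 34.794108*j^5 - 35.03808*j^4 + 209.519729*j^3 + 66.9351690000001*j^2 - 481.861737*j + 275.894451)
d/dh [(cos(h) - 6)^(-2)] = 2*sin(h)/(cos(h) - 6)^3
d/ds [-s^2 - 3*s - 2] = -2*s - 3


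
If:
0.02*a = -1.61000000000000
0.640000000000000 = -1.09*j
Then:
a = -80.50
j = -0.59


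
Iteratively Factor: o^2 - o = (o - 1)*(o)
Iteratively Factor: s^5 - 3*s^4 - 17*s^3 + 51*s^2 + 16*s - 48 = (s - 4)*(s^4 + s^3 - 13*s^2 - s + 12) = (s - 4)*(s - 3)*(s^3 + 4*s^2 - s - 4) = (s - 4)*(s - 3)*(s - 1)*(s^2 + 5*s + 4) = (s - 4)*(s - 3)*(s - 1)*(s + 1)*(s + 4)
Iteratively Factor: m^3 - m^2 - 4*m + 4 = (m - 1)*(m^2 - 4) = (m - 1)*(m + 2)*(m - 2)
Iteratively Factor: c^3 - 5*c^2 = (c)*(c^2 - 5*c) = c*(c - 5)*(c)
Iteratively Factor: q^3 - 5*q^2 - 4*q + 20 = (q - 5)*(q^2 - 4) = (q - 5)*(q - 2)*(q + 2)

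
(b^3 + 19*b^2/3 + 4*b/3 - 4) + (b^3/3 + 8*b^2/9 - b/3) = 4*b^3/3 + 65*b^2/9 + b - 4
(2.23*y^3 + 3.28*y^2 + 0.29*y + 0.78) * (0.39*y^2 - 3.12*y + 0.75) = 0.8697*y^5 - 5.6784*y^4 - 8.448*y^3 + 1.8594*y^2 - 2.2161*y + 0.585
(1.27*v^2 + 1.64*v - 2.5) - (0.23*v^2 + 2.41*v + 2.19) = 1.04*v^2 - 0.77*v - 4.69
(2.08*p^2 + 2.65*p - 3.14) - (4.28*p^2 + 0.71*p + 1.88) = -2.2*p^2 + 1.94*p - 5.02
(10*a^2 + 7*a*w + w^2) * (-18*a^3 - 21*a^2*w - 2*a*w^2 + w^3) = -180*a^5 - 336*a^4*w - 185*a^3*w^2 - 25*a^2*w^3 + 5*a*w^4 + w^5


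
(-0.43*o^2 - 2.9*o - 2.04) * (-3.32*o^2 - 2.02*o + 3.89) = 1.4276*o^4 + 10.4966*o^3 + 10.9581*o^2 - 7.1602*o - 7.9356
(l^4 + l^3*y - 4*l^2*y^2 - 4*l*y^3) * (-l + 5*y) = -l^5 + 4*l^4*y + 9*l^3*y^2 - 16*l^2*y^3 - 20*l*y^4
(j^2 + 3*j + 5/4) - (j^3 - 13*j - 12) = -j^3 + j^2 + 16*j + 53/4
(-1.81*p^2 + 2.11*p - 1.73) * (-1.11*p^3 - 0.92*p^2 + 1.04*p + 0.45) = 2.0091*p^5 - 0.6769*p^4 - 1.9033*p^3 + 2.9715*p^2 - 0.8497*p - 0.7785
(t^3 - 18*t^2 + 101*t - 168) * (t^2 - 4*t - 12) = t^5 - 22*t^4 + 161*t^3 - 356*t^2 - 540*t + 2016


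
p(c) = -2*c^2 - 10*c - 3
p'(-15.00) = 50.00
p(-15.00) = -303.00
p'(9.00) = -46.00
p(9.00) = -255.00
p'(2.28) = -19.12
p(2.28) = -36.20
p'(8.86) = -45.44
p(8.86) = -248.60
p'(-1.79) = -2.84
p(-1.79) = 8.49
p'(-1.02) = -5.92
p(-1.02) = 5.12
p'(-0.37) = -8.52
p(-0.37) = 0.43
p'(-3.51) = 4.04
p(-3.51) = 7.46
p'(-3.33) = 3.32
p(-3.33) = 8.12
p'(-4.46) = 7.84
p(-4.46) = 1.82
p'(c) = -4*c - 10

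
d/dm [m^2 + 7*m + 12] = 2*m + 7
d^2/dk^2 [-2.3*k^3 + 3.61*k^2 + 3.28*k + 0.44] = 7.22 - 13.8*k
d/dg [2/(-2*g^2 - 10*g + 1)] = 4*(2*g + 5)/(2*g^2 + 10*g - 1)^2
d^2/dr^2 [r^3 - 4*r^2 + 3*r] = 6*r - 8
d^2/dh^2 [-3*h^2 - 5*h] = -6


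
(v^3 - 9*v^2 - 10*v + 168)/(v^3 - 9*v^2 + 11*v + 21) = (v^2 - 2*v - 24)/(v^2 - 2*v - 3)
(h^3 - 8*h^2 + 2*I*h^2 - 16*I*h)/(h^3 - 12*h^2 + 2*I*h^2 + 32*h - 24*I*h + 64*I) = h/(h - 4)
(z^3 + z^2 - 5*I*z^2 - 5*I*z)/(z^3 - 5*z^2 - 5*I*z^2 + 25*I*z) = (z + 1)/(z - 5)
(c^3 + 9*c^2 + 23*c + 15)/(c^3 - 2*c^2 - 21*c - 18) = (c + 5)/(c - 6)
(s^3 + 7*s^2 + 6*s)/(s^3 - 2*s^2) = (s^2 + 7*s + 6)/(s*(s - 2))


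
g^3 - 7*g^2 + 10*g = g*(g - 5)*(g - 2)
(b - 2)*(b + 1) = b^2 - b - 2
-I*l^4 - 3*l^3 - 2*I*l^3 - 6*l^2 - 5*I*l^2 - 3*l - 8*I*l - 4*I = (l + 1)*(l - 4*I)*(l + I)*(-I*l - I)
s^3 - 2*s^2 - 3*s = s*(s - 3)*(s + 1)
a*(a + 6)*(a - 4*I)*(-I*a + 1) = -I*a^4 - 3*a^3 - 6*I*a^3 - 18*a^2 - 4*I*a^2 - 24*I*a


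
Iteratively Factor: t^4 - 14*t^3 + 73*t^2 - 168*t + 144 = (t - 3)*(t^3 - 11*t^2 + 40*t - 48) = (t - 3)^2*(t^2 - 8*t + 16) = (t - 4)*(t - 3)^2*(t - 4)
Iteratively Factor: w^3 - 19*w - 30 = (w + 3)*(w^2 - 3*w - 10) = (w + 2)*(w + 3)*(w - 5)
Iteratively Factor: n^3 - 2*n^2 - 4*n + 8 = (n - 2)*(n^2 - 4) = (n - 2)*(n + 2)*(n - 2)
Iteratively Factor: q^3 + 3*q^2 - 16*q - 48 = (q + 3)*(q^2 - 16) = (q - 4)*(q + 3)*(q + 4)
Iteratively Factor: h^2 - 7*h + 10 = (h - 2)*(h - 5)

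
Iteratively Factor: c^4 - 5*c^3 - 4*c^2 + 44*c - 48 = (c - 4)*(c^3 - c^2 - 8*c + 12) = (c - 4)*(c - 2)*(c^2 + c - 6) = (c - 4)*(c - 2)*(c + 3)*(c - 2)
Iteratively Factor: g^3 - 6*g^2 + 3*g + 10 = (g + 1)*(g^2 - 7*g + 10) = (g - 2)*(g + 1)*(g - 5)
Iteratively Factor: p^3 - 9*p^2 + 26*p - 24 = (p - 3)*(p^2 - 6*p + 8) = (p - 4)*(p - 3)*(p - 2)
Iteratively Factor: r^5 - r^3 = (r)*(r^4 - r^2) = r*(r - 1)*(r^3 + r^2) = r*(r - 1)*(r + 1)*(r^2) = r^2*(r - 1)*(r + 1)*(r)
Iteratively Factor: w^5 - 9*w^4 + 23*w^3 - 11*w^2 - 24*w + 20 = (w - 2)*(w^4 - 7*w^3 + 9*w^2 + 7*w - 10) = (w - 2)^2*(w^3 - 5*w^2 - w + 5) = (w - 5)*(w - 2)^2*(w^2 - 1) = (w - 5)*(w - 2)^2*(w - 1)*(w + 1)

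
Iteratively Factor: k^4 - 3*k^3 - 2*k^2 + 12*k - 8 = (k - 2)*(k^3 - k^2 - 4*k + 4) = (k - 2)*(k + 2)*(k^2 - 3*k + 2) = (k - 2)^2*(k + 2)*(k - 1)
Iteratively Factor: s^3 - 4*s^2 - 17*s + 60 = (s - 5)*(s^2 + s - 12) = (s - 5)*(s - 3)*(s + 4)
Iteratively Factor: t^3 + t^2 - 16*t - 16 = (t + 1)*(t^2 - 16) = (t + 1)*(t + 4)*(t - 4)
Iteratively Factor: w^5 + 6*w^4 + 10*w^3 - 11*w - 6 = (w - 1)*(w^4 + 7*w^3 + 17*w^2 + 17*w + 6) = (w - 1)*(w + 1)*(w^3 + 6*w^2 + 11*w + 6) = (w - 1)*(w + 1)^2*(w^2 + 5*w + 6) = (w - 1)*(w + 1)^2*(w + 3)*(w + 2)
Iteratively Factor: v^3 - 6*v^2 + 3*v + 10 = (v - 2)*(v^2 - 4*v - 5) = (v - 2)*(v + 1)*(v - 5)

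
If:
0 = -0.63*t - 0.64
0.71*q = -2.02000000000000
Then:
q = -2.85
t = -1.02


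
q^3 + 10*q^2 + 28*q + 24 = (q + 2)^2*(q + 6)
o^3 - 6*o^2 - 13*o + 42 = (o - 7)*(o - 2)*(o + 3)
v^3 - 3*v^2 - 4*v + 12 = (v - 3)*(v - 2)*(v + 2)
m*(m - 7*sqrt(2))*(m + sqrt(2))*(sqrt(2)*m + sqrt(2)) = sqrt(2)*m^4 - 12*m^3 + sqrt(2)*m^3 - 14*sqrt(2)*m^2 - 12*m^2 - 14*sqrt(2)*m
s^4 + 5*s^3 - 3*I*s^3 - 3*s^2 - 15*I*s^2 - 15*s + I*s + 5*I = (s + 5)*(s - I)^3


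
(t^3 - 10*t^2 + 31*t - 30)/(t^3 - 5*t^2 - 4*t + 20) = (t - 3)/(t + 2)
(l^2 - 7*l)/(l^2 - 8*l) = (l - 7)/(l - 8)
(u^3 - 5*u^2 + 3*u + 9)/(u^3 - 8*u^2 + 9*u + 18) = (u - 3)/(u - 6)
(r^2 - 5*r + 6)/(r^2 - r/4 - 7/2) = 4*(r - 3)/(4*r + 7)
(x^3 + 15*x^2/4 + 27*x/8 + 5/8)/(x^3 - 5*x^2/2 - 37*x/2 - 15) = (x + 1/4)/(x - 6)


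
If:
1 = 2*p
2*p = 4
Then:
No Solution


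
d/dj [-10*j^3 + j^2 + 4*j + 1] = -30*j^2 + 2*j + 4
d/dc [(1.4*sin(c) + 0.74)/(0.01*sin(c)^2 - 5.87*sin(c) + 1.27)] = (-0.014*sin(c)^2 - 0.0147999999999993*sin(c) + 6.1218)*cos(c)/(0.0001*sin(c)^4 - 0.1174*sin(c)^3 + 34.4823*sin(c)^2 - 14.9098*sin(c) + 1.6129)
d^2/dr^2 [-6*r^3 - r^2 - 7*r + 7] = -36*r - 2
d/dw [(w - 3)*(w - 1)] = 2*w - 4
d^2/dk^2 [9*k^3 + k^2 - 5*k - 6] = 54*k + 2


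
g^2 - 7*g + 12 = (g - 4)*(g - 3)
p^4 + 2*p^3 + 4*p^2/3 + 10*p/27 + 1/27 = (p + 1/3)^3*(p + 1)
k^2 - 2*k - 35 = (k - 7)*(k + 5)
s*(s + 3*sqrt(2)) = s^2 + 3*sqrt(2)*s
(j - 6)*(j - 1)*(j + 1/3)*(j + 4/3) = j^4 - 16*j^3/3 - 47*j^2/9 + 62*j/9 + 8/3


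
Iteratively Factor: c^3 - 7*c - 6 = (c - 3)*(c^2 + 3*c + 2) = (c - 3)*(c + 1)*(c + 2)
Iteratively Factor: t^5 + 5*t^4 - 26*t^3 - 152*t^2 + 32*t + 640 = (t + 4)*(t^4 + t^3 - 30*t^2 - 32*t + 160) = (t - 2)*(t + 4)*(t^3 + 3*t^2 - 24*t - 80) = (t - 2)*(t + 4)^2*(t^2 - t - 20) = (t - 2)*(t + 4)^3*(t - 5)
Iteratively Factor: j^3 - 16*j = (j)*(j^2 - 16) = j*(j - 4)*(j + 4)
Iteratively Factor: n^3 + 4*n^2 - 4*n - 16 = (n + 4)*(n^2 - 4) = (n + 2)*(n + 4)*(n - 2)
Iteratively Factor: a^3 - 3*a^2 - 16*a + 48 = (a - 3)*(a^2 - 16) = (a - 3)*(a + 4)*(a - 4)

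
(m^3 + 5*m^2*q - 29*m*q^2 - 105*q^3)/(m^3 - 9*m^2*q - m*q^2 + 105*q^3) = (-m - 7*q)/(-m + 7*q)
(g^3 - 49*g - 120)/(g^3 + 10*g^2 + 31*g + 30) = (g - 8)/(g + 2)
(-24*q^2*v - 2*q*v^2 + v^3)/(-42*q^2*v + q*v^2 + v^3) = (4*q + v)/(7*q + v)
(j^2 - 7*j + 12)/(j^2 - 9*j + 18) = (j - 4)/(j - 6)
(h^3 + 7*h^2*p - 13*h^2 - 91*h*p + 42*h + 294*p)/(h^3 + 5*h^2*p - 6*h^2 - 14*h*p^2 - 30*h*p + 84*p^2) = (7 - h)/(-h + 2*p)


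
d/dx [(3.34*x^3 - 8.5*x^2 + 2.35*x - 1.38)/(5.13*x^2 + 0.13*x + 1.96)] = (17.1342*x^4 + 0.868399999999994*x^3 + 6.4787*x^2 - 19.1612*x + 4.7854)/(26.3169*x^4 + 1.3338*x^3 + 20.1265*x^2 + 0.5096*x + 3.8416)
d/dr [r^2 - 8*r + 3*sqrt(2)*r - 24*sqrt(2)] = 2*r - 8 + 3*sqrt(2)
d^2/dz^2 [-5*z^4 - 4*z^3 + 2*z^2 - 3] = -60*z^2 - 24*z + 4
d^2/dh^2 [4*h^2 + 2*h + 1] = 8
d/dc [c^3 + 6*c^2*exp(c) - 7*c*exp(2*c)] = 6*c^2*exp(c) + 3*c^2 - 14*c*exp(2*c) + 12*c*exp(c) - 7*exp(2*c)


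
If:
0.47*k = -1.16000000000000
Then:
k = -2.47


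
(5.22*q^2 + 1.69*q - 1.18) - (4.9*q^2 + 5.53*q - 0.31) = 0.319999999999999*q^2 - 3.84*q - 0.87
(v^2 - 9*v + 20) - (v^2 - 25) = 45 - 9*v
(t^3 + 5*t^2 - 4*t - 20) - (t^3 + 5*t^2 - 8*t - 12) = 4*t - 8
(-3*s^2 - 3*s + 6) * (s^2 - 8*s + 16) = -3*s^4 + 21*s^3 - 18*s^2 - 96*s + 96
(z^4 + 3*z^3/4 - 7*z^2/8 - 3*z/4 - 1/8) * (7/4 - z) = -z^5 + z^4 + 35*z^3/16 - 25*z^2/32 - 19*z/16 - 7/32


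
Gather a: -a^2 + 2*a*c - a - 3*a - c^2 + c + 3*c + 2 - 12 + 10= -a^2 + a*(2*c - 4) - c^2 + 4*c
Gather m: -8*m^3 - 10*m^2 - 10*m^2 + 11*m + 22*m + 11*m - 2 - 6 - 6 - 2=-8*m^3 - 20*m^2 + 44*m - 16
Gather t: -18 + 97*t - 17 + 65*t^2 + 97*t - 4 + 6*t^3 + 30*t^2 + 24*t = 6*t^3 + 95*t^2 + 218*t - 39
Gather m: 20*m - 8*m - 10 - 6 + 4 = 12*m - 12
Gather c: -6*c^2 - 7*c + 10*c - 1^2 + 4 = -6*c^2 + 3*c + 3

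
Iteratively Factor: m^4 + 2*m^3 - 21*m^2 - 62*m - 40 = (m + 1)*(m^3 + m^2 - 22*m - 40) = (m - 5)*(m + 1)*(m^2 + 6*m + 8) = (m - 5)*(m + 1)*(m + 4)*(m + 2)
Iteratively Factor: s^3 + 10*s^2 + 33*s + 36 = (s + 4)*(s^2 + 6*s + 9) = (s + 3)*(s + 4)*(s + 3)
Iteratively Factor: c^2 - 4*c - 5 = (c - 5)*(c + 1)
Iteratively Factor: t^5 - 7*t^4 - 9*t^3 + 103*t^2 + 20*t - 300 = (t - 5)*(t^4 - 2*t^3 - 19*t^2 + 8*t + 60) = (t - 5)*(t + 2)*(t^3 - 4*t^2 - 11*t + 30) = (t - 5)*(t + 2)*(t + 3)*(t^2 - 7*t + 10) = (t - 5)*(t - 2)*(t + 2)*(t + 3)*(t - 5)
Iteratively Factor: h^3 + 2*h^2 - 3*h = (h - 1)*(h^2 + 3*h) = (h - 1)*(h + 3)*(h)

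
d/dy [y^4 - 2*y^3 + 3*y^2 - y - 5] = 4*y^3 - 6*y^2 + 6*y - 1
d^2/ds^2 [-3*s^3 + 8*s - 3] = -18*s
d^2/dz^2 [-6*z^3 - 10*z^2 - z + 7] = -36*z - 20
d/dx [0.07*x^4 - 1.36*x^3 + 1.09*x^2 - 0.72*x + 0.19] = 0.28*x^3 - 4.08*x^2 + 2.18*x - 0.72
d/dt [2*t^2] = 4*t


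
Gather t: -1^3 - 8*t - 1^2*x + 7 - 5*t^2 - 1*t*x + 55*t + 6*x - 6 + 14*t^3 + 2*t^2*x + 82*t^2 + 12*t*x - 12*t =14*t^3 + t^2*(2*x + 77) + t*(11*x + 35) + 5*x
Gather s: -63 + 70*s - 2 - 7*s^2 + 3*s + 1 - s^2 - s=-8*s^2 + 72*s - 64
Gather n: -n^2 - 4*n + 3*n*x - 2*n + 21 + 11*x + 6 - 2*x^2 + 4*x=-n^2 + n*(3*x - 6) - 2*x^2 + 15*x + 27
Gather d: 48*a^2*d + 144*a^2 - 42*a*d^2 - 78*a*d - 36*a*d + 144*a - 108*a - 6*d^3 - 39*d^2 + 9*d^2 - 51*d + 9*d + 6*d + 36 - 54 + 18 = 144*a^2 + 36*a - 6*d^3 + d^2*(-42*a - 30) + d*(48*a^2 - 114*a - 36)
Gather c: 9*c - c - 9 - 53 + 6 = 8*c - 56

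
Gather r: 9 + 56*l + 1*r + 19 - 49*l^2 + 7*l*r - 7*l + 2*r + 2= -49*l^2 + 49*l + r*(7*l + 3) + 30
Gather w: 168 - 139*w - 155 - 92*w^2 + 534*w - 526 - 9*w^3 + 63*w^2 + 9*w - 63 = -9*w^3 - 29*w^2 + 404*w - 576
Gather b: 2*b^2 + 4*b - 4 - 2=2*b^2 + 4*b - 6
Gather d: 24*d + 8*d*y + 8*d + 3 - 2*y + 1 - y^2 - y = d*(8*y + 32) - y^2 - 3*y + 4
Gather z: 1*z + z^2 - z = z^2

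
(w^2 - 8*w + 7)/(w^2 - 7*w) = (w - 1)/w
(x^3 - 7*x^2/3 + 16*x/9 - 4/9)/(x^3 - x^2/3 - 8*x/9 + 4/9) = (x - 1)/(x + 1)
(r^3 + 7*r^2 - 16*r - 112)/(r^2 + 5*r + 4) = (r^2 + 3*r - 28)/(r + 1)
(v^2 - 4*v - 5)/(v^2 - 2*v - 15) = (v + 1)/(v + 3)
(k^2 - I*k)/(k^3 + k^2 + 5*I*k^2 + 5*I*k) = (k - I)/(k^2 + k + 5*I*k + 5*I)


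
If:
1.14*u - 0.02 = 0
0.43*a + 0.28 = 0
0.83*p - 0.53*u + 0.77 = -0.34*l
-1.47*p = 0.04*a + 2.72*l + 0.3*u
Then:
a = -0.65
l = 0.65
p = -1.18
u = 0.02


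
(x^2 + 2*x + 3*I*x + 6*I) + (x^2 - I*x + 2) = 2*x^2 + 2*x + 2*I*x + 2 + 6*I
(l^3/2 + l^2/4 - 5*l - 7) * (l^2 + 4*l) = l^5/2 + 9*l^4/4 - 4*l^3 - 27*l^2 - 28*l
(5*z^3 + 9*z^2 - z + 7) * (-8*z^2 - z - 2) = -40*z^5 - 77*z^4 - 11*z^3 - 73*z^2 - 5*z - 14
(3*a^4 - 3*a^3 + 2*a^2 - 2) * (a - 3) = 3*a^5 - 12*a^4 + 11*a^3 - 6*a^2 - 2*a + 6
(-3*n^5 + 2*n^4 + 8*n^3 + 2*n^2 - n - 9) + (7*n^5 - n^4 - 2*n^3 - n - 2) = 4*n^5 + n^4 + 6*n^3 + 2*n^2 - 2*n - 11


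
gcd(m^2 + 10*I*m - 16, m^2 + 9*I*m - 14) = m + 2*I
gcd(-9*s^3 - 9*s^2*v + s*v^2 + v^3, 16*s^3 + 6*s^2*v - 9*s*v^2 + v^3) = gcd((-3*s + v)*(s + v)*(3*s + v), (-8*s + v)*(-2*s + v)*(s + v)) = s + v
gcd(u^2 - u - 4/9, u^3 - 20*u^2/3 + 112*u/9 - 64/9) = u - 4/3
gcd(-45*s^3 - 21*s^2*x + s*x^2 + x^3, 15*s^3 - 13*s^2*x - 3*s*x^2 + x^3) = -15*s^2 - 2*s*x + x^2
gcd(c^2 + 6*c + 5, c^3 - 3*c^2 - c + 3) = c + 1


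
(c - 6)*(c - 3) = c^2 - 9*c + 18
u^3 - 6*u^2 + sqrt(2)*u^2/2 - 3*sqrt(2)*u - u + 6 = (u - 6)*(u - sqrt(2)/2)*(u + sqrt(2))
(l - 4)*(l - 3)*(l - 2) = l^3 - 9*l^2 + 26*l - 24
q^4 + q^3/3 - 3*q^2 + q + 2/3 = (q - 1)^2*(q + 1/3)*(q + 2)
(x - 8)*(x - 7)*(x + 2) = x^3 - 13*x^2 + 26*x + 112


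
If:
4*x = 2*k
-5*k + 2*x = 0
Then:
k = 0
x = 0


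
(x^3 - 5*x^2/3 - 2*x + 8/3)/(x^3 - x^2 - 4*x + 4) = (x + 4/3)/(x + 2)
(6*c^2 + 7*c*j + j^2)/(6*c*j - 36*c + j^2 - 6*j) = (c + j)/(j - 6)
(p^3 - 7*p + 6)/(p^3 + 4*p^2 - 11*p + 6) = (p^2 + p - 6)/(p^2 + 5*p - 6)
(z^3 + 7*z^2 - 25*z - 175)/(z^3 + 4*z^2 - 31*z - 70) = (z + 5)/(z + 2)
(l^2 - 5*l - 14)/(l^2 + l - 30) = (l^2 - 5*l - 14)/(l^2 + l - 30)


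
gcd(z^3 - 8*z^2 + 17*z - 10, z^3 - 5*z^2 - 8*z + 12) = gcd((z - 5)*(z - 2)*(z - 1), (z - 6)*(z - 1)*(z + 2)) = z - 1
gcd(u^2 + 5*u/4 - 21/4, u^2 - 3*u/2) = 1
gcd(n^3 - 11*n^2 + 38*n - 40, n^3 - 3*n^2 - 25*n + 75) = n - 5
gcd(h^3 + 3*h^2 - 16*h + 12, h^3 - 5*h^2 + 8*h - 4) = h^2 - 3*h + 2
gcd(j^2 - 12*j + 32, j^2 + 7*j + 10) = 1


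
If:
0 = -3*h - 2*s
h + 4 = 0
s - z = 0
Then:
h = -4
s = 6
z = 6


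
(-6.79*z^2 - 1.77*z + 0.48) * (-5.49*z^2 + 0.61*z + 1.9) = 37.2771*z^4 + 5.5754*z^3 - 16.6159*z^2 - 3.0702*z + 0.912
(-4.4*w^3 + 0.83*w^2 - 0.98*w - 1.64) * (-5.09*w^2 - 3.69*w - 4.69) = 22.396*w^5 + 12.0113*w^4 + 22.5615*w^3 + 8.0711*w^2 + 10.6478*w + 7.6916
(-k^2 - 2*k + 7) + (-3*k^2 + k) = -4*k^2 - k + 7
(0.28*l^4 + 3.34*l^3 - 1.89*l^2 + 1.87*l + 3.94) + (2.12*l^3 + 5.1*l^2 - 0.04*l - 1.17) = 0.28*l^4 + 5.46*l^3 + 3.21*l^2 + 1.83*l + 2.77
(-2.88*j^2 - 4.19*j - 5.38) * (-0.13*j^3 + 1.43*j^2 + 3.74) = 0.3744*j^5 - 3.5737*j^4 - 5.2923*j^3 - 18.4646*j^2 - 15.6706*j - 20.1212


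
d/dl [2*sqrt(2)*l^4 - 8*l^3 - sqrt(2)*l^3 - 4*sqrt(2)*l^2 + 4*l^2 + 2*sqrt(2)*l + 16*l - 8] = 8*sqrt(2)*l^3 - 24*l^2 - 3*sqrt(2)*l^2 - 8*sqrt(2)*l + 8*l + 2*sqrt(2) + 16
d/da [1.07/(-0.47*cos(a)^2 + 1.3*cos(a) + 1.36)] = (1.391 - 1.0058*cos(a))*sin(a)/(-0.47*cos(a)^2 + 1.3*cos(a) + 1.36)^2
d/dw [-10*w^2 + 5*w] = 5 - 20*w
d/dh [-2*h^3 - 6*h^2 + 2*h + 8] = -6*h^2 - 12*h + 2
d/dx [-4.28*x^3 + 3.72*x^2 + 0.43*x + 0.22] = -12.84*x^2 + 7.44*x + 0.43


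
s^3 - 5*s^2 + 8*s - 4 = (s - 2)^2*(s - 1)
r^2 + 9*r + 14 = (r + 2)*(r + 7)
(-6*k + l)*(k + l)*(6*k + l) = -36*k^3 - 36*k^2*l + k*l^2 + l^3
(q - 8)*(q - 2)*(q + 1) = q^3 - 9*q^2 + 6*q + 16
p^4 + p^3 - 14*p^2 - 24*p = p*(p - 4)*(p + 2)*(p + 3)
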